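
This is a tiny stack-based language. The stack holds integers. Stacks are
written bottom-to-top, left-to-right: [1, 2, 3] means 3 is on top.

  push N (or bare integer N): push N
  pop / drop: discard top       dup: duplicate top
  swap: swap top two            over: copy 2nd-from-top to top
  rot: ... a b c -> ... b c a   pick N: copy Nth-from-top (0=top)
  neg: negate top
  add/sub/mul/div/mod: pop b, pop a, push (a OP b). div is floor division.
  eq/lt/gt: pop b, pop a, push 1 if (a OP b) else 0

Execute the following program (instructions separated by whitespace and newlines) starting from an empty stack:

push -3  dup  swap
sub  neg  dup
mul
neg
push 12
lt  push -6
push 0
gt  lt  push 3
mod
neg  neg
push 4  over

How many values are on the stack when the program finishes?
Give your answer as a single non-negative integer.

After 'push -3': stack = [-3] (depth 1)
After 'dup': stack = [-3, -3] (depth 2)
After 'swap': stack = [-3, -3] (depth 2)
After 'sub': stack = [0] (depth 1)
After 'neg': stack = [0] (depth 1)
After 'dup': stack = [0, 0] (depth 2)
After 'mul': stack = [0] (depth 1)
After 'neg': stack = [0] (depth 1)
After 'push 12': stack = [0, 12] (depth 2)
After 'lt': stack = [1] (depth 1)
After 'push -6': stack = [1, -6] (depth 2)
After 'push 0': stack = [1, -6, 0] (depth 3)
After 'gt': stack = [1, 0] (depth 2)
After 'lt': stack = [0] (depth 1)
After 'push 3': stack = [0, 3] (depth 2)
After 'mod': stack = [0] (depth 1)
After 'neg': stack = [0] (depth 1)
After 'neg': stack = [0] (depth 1)
After 'push 4': stack = [0, 4] (depth 2)
After 'over': stack = [0, 4, 0] (depth 3)

Answer: 3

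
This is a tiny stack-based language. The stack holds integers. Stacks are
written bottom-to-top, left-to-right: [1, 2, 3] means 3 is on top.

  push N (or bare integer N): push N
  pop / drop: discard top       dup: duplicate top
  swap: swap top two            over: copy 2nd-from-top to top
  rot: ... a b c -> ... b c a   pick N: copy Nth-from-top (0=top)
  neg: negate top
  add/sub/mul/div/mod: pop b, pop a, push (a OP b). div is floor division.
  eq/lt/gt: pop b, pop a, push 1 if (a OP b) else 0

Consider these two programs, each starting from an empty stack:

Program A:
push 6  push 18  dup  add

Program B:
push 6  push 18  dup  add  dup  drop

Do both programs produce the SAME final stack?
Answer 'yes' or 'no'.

Program A trace:
  After 'push 6': [6]
  After 'push 18': [6, 18]
  After 'dup': [6, 18, 18]
  After 'add': [6, 36]
Program A final stack: [6, 36]

Program B trace:
  After 'push 6': [6]
  After 'push 18': [6, 18]
  After 'dup': [6, 18, 18]
  After 'add': [6, 36]
  After 'dup': [6, 36, 36]
  After 'drop': [6, 36]
Program B final stack: [6, 36]
Same: yes

Answer: yes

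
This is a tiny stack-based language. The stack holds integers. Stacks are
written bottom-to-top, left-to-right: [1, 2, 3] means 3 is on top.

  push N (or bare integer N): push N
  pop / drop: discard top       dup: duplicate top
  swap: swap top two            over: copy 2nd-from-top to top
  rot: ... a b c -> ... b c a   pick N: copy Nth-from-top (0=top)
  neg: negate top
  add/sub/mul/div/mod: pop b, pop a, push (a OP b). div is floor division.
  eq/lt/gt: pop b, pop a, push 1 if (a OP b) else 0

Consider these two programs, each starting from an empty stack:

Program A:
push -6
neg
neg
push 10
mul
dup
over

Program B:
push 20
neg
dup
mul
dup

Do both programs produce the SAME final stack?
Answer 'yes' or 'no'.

Answer: no

Derivation:
Program A trace:
  After 'push -6': [-6]
  After 'neg': [6]
  After 'neg': [-6]
  After 'push 10': [-6, 10]
  After 'mul': [-60]
  After 'dup': [-60, -60]
  After 'over': [-60, -60, -60]
Program A final stack: [-60, -60, -60]

Program B trace:
  After 'push 20': [20]
  After 'neg': [-20]
  After 'dup': [-20, -20]
  After 'mul': [400]
  After 'dup': [400, 400]
Program B final stack: [400, 400]
Same: no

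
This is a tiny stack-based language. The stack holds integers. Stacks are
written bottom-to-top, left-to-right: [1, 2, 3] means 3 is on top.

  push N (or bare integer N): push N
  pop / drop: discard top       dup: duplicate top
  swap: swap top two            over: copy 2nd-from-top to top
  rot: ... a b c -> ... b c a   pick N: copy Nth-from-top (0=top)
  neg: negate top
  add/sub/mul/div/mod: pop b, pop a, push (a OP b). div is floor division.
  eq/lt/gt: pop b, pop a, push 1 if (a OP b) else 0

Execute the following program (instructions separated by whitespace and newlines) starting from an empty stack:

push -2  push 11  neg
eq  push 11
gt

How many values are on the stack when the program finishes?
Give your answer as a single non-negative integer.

Answer: 1

Derivation:
After 'push -2': stack = [-2] (depth 1)
After 'push 11': stack = [-2, 11] (depth 2)
After 'neg': stack = [-2, -11] (depth 2)
After 'eq': stack = [0] (depth 1)
After 'push 11': stack = [0, 11] (depth 2)
After 'gt': stack = [0] (depth 1)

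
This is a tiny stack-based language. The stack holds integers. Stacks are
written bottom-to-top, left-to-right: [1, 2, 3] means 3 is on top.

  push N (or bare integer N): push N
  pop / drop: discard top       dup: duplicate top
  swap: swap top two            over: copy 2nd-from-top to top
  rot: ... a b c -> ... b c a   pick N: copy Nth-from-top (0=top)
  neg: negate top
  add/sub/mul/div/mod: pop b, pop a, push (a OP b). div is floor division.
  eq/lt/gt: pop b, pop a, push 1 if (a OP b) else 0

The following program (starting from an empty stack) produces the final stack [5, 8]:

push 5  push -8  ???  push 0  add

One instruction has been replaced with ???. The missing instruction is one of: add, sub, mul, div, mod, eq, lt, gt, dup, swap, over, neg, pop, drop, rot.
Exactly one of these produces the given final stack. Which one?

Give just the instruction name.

Stack before ???: [5, -8]
Stack after ???:  [5, 8]
The instruction that transforms [5, -8] -> [5, 8] is: neg

Answer: neg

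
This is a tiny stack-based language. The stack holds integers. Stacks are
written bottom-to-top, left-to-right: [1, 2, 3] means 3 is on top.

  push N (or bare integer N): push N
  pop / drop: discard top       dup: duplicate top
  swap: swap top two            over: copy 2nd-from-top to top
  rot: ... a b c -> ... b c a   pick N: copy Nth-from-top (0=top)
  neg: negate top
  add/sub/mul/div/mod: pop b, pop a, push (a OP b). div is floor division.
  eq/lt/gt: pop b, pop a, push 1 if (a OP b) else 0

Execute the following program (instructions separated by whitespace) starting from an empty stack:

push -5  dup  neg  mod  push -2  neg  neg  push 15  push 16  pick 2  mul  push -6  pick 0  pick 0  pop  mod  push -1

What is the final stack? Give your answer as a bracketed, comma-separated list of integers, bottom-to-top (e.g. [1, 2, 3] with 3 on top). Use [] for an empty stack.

After 'push -5': [-5]
After 'dup': [-5, -5]
After 'neg': [-5, 5]
After 'mod': [0]
After 'push -2': [0, -2]
After 'neg': [0, 2]
After 'neg': [0, -2]
After 'push 15': [0, -2, 15]
After 'push 16': [0, -2, 15, 16]
After 'pick 2': [0, -2, 15, 16, -2]
After 'mul': [0, -2, 15, -32]
After 'push -6': [0, -2, 15, -32, -6]
After 'pick 0': [0, -2, 15, -32, -6, -6]
After 'pick 0': [0, -2, 15, -32, -6, -6, -6]
After 'pop': [0, -2, 15, -32, -6, -6]
After 'mod': [0, -2, 15, -32, 0]
After 'push -1': [0, -2, 15, -32, 0, -1]

Answer: [0, -2, 15, -32, 0, -1]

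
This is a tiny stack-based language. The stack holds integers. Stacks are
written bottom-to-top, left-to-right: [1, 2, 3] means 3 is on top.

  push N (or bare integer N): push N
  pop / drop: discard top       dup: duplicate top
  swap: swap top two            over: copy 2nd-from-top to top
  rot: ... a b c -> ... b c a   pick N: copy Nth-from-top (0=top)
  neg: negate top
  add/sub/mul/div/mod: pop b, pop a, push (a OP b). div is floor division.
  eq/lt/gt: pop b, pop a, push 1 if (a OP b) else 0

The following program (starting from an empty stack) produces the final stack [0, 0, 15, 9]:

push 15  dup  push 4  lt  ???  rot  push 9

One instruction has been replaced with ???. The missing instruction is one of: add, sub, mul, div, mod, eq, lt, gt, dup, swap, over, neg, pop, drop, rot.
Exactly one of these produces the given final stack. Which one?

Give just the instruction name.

Stack before ???: [15, 0]
Stack after ???:  [15, 0, 0]
The instruction that transforms [15, 0] -> [15, 0, 0] is: dup

Answer: dup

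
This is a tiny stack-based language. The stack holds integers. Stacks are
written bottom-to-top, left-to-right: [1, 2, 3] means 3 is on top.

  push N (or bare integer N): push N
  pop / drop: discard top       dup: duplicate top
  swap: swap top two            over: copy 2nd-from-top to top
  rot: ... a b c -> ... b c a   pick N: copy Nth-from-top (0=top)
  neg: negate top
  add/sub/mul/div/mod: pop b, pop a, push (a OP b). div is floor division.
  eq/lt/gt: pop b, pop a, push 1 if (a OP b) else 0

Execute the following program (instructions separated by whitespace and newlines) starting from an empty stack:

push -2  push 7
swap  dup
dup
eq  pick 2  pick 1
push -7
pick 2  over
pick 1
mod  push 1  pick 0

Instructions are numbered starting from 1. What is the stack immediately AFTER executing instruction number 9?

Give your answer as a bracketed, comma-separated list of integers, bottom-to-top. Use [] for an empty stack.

Answer: [7, -2, 1, 7, 1, -7]

Derivation:
Step 1 ('push -2'): [-2]
Step 2 ('push 7'): [-2, 7]
Step 3 ('swap'): [7, -2]
Step 4 ('dup'): [7, -2, -2]
Step 5 ('dup'): [7, -2, -2, -2]
Step 6 ('eq'): [7, -2, 1]
Step 7 ('pick 2'): [7, -2, 1, 7]
Step 8 ('pick 1'): [7, -2, 1, 7, 1]
Step 9 ('push -7'): [7, -2, 1, 7, 1, -7]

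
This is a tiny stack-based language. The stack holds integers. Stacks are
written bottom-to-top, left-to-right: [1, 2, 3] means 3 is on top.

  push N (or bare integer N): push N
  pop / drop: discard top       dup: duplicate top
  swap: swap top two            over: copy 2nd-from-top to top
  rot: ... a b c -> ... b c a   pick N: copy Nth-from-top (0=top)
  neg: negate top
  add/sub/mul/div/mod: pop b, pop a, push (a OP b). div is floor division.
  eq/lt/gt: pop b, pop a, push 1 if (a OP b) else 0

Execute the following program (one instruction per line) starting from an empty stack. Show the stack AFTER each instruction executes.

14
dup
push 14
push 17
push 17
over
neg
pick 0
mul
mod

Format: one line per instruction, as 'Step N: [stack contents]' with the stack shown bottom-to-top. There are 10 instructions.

Step 1: [14]
Step 2: [14, 14]
Step 3: [14, 14, 14]
Step 4: [14, 14, 14, 17]
Step 5: [14, 14, 14, 17, 17]
Step 6: [14, 14, 14, 17, 17, 17]
Step 7: [14, 14, 14, 17, 17, -17]
Step 8: [14, 14, 14, 17, 17, -17, -17]
Step 9: [14, 14, 14, 17, 17, 289]
Step 10: [14, 14, 14, 17, 17]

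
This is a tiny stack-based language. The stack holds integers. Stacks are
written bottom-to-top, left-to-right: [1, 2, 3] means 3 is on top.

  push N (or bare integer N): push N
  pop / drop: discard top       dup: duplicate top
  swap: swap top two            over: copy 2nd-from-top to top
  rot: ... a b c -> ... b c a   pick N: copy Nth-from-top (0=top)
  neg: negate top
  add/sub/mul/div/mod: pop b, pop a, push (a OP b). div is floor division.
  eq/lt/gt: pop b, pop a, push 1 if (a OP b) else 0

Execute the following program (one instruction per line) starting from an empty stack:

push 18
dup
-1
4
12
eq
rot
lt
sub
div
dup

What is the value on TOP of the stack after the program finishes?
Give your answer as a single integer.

Answer: -9

Derivation:
After 'push 18': [18]
After 'dup': [18, 18]
After 'push -1': [18, 18, -1]
After 'push 4': [18, 18, -1, 4]
After 'push 12': [18, 18, -1, 4, 12]
After 'eq': [18, 18, -1, 0]
After 'rot': [18, -1, 0, 18]
After 'lt': [18, -1, 1]
After 'sub': [18, -2]
After 'div': [-9]
After 'dup': [-9, -9]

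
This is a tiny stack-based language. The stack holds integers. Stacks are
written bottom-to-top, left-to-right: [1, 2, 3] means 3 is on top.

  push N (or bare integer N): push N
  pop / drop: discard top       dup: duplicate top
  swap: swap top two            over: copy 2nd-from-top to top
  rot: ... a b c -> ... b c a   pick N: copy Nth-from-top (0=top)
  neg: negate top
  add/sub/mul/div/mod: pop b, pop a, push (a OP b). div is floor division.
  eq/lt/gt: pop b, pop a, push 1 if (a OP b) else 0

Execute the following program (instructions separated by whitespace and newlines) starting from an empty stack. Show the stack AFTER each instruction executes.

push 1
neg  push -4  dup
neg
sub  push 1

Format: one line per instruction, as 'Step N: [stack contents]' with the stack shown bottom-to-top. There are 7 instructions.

Step 1: [1]
Step 2: [-1]
Step 3: [-1, -4]
Step 4: [-1, -4, -4]
Step 5: [-1, -4, 4]
Step 6: [-1, -8]
Step 7: [-1, -8, 1]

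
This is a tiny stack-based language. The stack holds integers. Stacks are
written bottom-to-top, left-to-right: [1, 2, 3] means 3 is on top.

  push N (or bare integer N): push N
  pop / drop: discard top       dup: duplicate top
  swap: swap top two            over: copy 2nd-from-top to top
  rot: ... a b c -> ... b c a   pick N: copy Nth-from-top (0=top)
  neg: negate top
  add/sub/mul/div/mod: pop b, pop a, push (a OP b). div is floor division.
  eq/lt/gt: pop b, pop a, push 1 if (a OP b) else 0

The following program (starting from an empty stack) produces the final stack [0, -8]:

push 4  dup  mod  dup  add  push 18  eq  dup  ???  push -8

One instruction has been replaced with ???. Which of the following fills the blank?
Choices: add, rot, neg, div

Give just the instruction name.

Stack before ???: [0, 0]
Stack after ???:  [0]
Checking each choice:
  add: MATCH
  rot: stack underflow (need 3, have 2)
  neg: produces [0, 0, -8]
  div: division by zero


Answer: add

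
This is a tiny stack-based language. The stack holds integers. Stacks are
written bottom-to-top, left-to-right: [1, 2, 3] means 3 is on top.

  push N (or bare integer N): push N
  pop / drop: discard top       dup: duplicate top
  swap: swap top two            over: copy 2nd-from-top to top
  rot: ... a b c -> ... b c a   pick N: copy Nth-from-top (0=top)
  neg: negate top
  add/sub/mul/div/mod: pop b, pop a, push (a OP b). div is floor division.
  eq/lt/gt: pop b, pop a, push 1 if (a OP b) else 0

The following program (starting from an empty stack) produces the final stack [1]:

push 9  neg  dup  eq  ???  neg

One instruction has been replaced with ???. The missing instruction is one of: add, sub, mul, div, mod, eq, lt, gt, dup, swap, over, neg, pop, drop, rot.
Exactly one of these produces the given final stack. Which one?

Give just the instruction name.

Answer: neg

Derivation:
Stack before ???: [1]
Stack after ???:  [-1]
The instruction that transforms [1] -> [-1] is: neg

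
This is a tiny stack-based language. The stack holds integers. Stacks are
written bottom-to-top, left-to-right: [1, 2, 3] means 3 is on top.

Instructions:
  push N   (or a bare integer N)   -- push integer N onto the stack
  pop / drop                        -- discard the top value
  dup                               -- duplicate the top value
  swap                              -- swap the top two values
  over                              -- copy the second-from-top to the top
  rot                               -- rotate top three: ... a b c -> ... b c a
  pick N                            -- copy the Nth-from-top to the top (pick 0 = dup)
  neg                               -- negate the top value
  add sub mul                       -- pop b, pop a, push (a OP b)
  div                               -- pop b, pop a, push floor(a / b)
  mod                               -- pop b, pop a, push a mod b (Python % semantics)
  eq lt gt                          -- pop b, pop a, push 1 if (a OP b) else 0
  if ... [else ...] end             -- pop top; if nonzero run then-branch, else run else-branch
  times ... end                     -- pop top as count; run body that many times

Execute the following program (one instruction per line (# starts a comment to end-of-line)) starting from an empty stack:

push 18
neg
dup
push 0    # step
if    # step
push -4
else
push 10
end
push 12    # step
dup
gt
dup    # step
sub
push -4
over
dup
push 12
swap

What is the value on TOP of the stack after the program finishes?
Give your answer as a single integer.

After 'push 18': [18]
After 'neg': [-18]
After 'dup': [-18, -18]
After 'push 0': [-18, -18, 0]
After 'if': [-18, -18]
After 'push 10': [-18, -18, 10]
After 'push 12': [-18, -18, 10, 12]
After 'dup': [-18, -18, 10, 12, 12]
After 'gt': [-18, -18, 10, 0]
After 'dup': [-18, -18, 10, 0, 0]
After 'sub': [-18, -18, 10, 0]
After 'push -4': [-18, -18, 10, 0, -4]
After 'over': [-18, -18, 10, 0, -4, 0]
After 'dup': [-18, -18, 10, 0, -4, 0, 0]
After 'push 12': [-18, -18, 10, 0, -4, 0, 0, 12]
After 'swap': [-18, -18, 10, 0, -4, 0, 12, 0]

Answer: 0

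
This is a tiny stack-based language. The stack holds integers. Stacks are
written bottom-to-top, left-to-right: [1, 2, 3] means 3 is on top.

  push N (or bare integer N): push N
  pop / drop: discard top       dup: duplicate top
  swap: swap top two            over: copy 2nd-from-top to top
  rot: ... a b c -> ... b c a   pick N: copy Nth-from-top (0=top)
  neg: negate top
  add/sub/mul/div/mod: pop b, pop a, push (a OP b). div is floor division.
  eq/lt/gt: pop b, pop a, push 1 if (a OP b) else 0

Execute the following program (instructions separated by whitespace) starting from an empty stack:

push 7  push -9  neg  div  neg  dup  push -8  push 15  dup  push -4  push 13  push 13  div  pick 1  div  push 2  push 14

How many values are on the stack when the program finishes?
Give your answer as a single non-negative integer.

Answer: 9

Derivation:
After 'push 7': stack = [7] (depth 1)
After 'push -9': stack = [7, -9] (depth 2)
After 'neg': stack = [7, 9] (depth 2)
After 'div': stack = [0] (depth 1)
After 'neg': stack = [0] (depth 1)
After 'dup': stack = [0, 0] (depth 2)
After 'push -8': stack = [0, 0, -8] (depth 3)
After 'push 15': stack = [0, 0, -8, 15] (depth 4)
After 'dup': stack = [0, 0, -8, 15, 15] (depth 5)
After 'push -4': stack = [0, 0, -8, 15, 15, -4] (depth 6)
After 'push 13': stack = [0, 0, -8, 15, 15, -4, 13] (depth 7)
After 'push 13': stack = [0, 0, -8, 15, 15, -4, 13, 13] (depth 8)
After 'div': stack = [0, 0, -8, 15, 15, -4, 1] (depth 7)
After 'pick 1': stack = [0, 0, -8, 15, 15, -4, 1, -4] (depth 8)
After 'div': stack = [0, 0, -8, 15, 15, -4, -1] (depth 7)
After 'push 2': stack = [0, 0, -8, 15, 15, -4, -1, 2] (depth 8)
After 'push 14': stack = [0, 0, -8, 15, 15, -4, -1, 2, 14] (depth 9)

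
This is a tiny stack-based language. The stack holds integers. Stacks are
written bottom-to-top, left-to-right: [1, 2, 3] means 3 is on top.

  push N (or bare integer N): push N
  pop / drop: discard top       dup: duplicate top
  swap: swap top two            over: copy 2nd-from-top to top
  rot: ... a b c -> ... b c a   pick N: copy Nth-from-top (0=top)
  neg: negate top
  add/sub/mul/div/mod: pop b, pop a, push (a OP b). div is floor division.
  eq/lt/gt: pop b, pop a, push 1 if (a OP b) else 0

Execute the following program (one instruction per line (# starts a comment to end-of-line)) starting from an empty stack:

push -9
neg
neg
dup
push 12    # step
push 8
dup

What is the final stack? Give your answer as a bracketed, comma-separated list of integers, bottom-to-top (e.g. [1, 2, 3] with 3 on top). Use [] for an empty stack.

Answer: [-9, -9, 12, 8, 8]

Derivation:
After 'push -9': [-9]
After 'neg': [9]
After 'neg': [-9]
After 'dup': [-9, -9]
After 'push 12': [-9, -9, 12]
After 'push 8': [-9, -9, 12, 8]
After 'dup': [-9, -9, 12, 8, 8]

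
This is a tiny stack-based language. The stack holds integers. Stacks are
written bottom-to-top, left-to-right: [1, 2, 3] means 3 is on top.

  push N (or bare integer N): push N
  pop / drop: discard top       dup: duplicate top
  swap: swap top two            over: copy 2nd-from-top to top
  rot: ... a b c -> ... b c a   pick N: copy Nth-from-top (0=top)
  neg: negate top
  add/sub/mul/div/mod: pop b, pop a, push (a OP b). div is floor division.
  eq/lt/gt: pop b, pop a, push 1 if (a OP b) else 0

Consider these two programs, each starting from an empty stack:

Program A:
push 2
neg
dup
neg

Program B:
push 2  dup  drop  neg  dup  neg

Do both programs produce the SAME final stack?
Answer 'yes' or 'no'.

Answer: yes

Derivation:
Program A trace:
  After 'push 2': [2]
  After 'neg': [-2]
  After 'dup': [-2, -2]
  After 'neg': [-2, 2]
Program A final stack: [-2, 2]

Program B trace:
  After 'push 2': [2]
  After 'dup': [2, 2]
  After 'drop': [2]
  After 'neg': [-2]
  After 'dup': [-2, -2]
  After 'neg': [-2, 2]
Program B final stack: [-2, 2]
Same: yes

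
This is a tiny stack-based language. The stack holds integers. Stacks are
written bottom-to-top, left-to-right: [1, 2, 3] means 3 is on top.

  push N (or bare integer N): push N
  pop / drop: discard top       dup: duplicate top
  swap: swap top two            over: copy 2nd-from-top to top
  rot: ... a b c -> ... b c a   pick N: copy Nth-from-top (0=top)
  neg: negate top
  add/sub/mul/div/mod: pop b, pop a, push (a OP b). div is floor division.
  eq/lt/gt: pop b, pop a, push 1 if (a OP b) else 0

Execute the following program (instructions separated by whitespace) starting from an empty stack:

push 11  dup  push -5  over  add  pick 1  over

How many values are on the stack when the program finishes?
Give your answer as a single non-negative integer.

After 'push 11': stack = [11] (depth 1)
After 'dup': stack = [11, 11] (depth 2)
After 'push -5': stack = [11, 11, -5] (depth 3)
After 'over': stack = [11, 11, -5, 11] (depth 4)
After 'add': stack = [11, 11, 6] (depth 3)
After 'pick 1': stack = [11, 11, 6, 11] (depth 4)
After 'over': stack = [11, 11, 6, 11, 6] (depth 5)

Answer: 5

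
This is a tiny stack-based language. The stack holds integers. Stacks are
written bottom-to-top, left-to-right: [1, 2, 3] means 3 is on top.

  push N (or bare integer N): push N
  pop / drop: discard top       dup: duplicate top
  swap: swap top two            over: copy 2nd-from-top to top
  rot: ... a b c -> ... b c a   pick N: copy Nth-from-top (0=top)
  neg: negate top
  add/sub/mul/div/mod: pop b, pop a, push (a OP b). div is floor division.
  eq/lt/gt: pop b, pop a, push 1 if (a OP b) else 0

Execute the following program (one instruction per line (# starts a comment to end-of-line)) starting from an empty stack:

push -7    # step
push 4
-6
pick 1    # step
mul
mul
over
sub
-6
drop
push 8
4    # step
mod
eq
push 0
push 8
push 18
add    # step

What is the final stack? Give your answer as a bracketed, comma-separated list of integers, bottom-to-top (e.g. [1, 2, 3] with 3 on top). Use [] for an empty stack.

Answer: [-7, 0, 0, 26]

Derivation:
After 'push -7': [-7]
After 'push 4': [-7, 4]
After 'push -6': [-7, 4, -6]
After 'pick 1': [-7, 4, -6, 4]
After 'mul': [-7, 4, -24]
After 'mul': [-7, -96]
After 'over': [-7, -96, -7]
After 'sub': [-7, -89]
After 'push -6': [-7, -89, -6]
After 'drop': [-7, -89]
After 'push 8': [-7, -89, 8]
After 'push 4': [-7, -89, 8, 4]
After 'mod': [-7, -89, 0]
After 'eq': [-7, 0]
After 'push 0': [-7, 0, 0]
After 'push 8': [-7, 0, 0, 8]
After 'push 18': [-7, 0, 0, 8, 18]
After 'add': [-7, 0, 0, 26]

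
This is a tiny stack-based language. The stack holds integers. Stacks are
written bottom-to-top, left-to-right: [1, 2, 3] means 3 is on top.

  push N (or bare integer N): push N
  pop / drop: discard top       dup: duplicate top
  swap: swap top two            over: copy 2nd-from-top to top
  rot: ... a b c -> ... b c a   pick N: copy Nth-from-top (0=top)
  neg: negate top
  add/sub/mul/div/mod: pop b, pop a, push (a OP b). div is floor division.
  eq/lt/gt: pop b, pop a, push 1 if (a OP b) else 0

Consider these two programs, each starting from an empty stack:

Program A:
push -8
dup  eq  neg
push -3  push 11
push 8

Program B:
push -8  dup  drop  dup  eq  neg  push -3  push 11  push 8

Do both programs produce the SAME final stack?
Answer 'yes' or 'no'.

Answer: yes

Derivation:
Program A trace:
  After 'push -8': [-8]
  After 'dup': [-8, -8]
  After 'eq': [1]
  After 'neg': [-1]
  After 'push -3': [-1, -3]
  After 'push 11': [-1, -3, 11]
  After 'push 8': [-1, -3, 11, 8]
Program A final stack: [-1, -3, 11, 8]

Program B trace:
  After 'push -8': [-8]
  After 'dup': [-8, -8]
  After 'drop': [-8]
  After 'dup': [-8, -8]
  After 'eq': [1]
  After 'neg': [-1]
  After 'push -3': [-1, -3]
  After 'push 11': [-1, -3, 11]
  After 'push 8': [-1, -3, 11, 8]
Program B final stack: [-1, -3, 11, 8]
Same: yes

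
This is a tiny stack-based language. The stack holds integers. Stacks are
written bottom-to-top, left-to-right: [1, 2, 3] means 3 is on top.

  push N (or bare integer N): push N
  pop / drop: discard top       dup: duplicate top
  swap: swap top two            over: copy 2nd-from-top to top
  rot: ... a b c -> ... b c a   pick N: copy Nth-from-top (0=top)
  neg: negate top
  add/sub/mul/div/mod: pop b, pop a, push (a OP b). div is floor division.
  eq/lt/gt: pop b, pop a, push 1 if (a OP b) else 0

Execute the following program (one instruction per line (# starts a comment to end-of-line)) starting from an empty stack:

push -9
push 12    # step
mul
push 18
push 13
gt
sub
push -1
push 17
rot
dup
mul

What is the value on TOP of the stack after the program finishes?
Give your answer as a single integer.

After 'push -9': [-9]
After 'push 12': [-9, 12]
After 'mul': [-108]
After 'push 18': [-108, 18]
After 'push 13': [-108, 18, 13]
After 'gt': [-108, 1]
After 'sub': [-109]
After 'push -1': [-109, -1]
After 'push 17': [-109, -1, 17]
After 'rot': [-1, 17, -109]
After 'dup': [-1, 17, -109, -109]
After 'mul': [-1, 17, 11881]

Answer: 11881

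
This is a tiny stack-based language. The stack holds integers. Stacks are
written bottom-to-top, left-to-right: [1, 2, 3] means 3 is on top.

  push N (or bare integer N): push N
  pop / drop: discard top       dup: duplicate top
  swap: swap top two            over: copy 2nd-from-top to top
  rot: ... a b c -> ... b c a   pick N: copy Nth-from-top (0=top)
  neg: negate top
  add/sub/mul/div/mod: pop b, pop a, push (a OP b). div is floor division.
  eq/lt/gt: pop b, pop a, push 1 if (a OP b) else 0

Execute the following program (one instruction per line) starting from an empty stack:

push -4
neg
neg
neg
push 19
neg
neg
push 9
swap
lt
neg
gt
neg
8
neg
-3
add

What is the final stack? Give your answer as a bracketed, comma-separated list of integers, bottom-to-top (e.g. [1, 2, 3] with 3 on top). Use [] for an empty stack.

After 'push -4': [-4]
After 'neg': [4]
After 'neg': [-4]
After 'neg': [4]
After 'push 19': [4, 19]
After 'neg': [4, -19]
After 'neg': [4, 19]
After 'push 9': [4, 19, 9]
After 'swap': [4, 9, 19]
After 'lt': [4, 1]
After 'neg': [4, -1]
After 'gt': [1]
After 'neg': [-1]
After 'push 8': [-1, 8]
After 'neg': [-1, -8]
After 'push -3': [-1, -8, -3]
After 'add': [-1, -11]

Answer: [-1, -11]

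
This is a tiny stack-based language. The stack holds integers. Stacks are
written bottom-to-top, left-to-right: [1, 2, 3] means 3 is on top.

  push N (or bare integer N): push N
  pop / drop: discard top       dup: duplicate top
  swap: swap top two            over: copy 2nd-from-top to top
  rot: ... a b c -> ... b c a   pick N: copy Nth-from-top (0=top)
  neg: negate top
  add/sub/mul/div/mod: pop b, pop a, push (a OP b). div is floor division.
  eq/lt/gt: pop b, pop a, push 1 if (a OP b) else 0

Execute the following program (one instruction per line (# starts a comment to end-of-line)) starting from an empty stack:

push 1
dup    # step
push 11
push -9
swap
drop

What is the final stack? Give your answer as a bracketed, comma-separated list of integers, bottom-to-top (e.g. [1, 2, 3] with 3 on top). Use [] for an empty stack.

After 'push 1': [1]
After 'dup': [1, 1]
After 'push 11': [1, 1, 11]
After 'push -9': [1, 1, 11, -9]
After 'swap': [1, 1, -9, 11]
After 'drop': [1, 1, -9]

Answer: [1, 1, -9]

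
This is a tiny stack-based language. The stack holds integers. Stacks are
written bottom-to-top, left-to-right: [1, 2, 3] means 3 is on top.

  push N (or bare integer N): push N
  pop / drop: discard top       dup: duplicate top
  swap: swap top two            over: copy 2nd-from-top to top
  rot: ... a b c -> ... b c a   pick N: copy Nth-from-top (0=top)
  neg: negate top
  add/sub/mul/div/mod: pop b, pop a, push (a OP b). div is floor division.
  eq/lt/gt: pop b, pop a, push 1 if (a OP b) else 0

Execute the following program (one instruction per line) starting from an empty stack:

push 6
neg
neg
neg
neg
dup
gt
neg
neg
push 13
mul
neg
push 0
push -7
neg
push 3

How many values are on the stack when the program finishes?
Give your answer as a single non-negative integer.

Answer: 4

Derivation:
After 'push 6': stack = [6] (depth 1)
After 'neg': stack = [-6] (depth 1)
After 'neg': stack = [6] (depth 1)
After 'neg': stack = [-6] (depth 1)
After 'neg': stack = [6] (depth 1)
After 'dup': stack = [6, 6] (depth 2)
After 'gt': stack = [0] (depth 1)
After 'neg': stack = [0] (depth 1)
After 'neg': stack = [0] (depth 1)
After 'push 13': stack = [0, 13] (depth 2)
After 'mul': stack = [0] (depth 1)
After 'neg': stack = [0] (depth 1)
After 'push 0': stack = [0, 0] (depth 2)
After 'push -7': stack = [0, 0, -7] (depth 3)
After 'neg': stack = [0, 0, 7] (depth 3)
After 'push 3': stack = [0, 0, 7, 3] (depth 4)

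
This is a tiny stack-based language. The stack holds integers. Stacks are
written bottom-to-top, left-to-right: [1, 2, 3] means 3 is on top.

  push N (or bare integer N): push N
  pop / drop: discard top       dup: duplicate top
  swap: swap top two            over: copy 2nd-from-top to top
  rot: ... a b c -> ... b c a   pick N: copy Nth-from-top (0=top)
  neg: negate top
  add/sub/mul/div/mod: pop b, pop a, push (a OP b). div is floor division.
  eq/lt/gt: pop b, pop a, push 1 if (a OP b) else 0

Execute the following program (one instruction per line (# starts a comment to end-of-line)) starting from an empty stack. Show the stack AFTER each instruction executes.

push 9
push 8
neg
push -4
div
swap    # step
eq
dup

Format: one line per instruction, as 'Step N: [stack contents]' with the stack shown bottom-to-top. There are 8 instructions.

Step 1: [9]
Step 2: [9, 8]
Step 3: [9, -8]
Step 4: [9, -8, -4]
Step 5: [9, 2]
Step 6: [2, 9]
Step 7: [0]
Step 8: [0, 0]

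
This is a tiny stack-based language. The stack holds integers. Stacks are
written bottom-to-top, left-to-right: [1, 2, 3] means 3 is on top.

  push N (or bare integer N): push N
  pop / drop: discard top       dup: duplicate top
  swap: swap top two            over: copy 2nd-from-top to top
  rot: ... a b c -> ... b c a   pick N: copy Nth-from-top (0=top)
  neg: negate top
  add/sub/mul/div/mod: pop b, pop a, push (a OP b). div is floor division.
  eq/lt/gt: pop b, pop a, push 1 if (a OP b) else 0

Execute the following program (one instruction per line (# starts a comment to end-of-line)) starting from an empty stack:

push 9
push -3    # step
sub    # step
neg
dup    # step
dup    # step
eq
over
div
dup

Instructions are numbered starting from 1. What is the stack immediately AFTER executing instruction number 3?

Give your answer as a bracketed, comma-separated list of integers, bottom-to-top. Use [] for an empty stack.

Answer: [12]

Derivation:
Step 1 ('push 9'): [9]
Step 2 ('push -3'): [9, -3]
Step 3 ('sub'): [12]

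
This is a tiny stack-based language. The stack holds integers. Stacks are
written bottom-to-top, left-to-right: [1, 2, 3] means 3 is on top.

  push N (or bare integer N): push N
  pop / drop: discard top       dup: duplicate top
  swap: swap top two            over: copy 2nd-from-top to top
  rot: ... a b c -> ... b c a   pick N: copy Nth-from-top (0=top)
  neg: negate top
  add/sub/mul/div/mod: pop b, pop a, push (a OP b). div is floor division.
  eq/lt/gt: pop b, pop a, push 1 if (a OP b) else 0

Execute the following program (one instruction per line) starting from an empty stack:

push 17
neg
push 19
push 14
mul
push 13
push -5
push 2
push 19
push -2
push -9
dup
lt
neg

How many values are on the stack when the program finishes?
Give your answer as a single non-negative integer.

Answer: 8

Derivation:
After 'push 17': stack = [17] (depth 1)
After 'neg': stack = [-17] (depth 1)
After 'push 19': stack = [-17, 19] (depth 2)
After 'push 14': stack = [-17, 19, 14] (depth 3)
After 'mul': stack = [-17, 266] (depth 2)
After 'push 13': stack = [-17, 266, 13] (depth 3)
After 'push -5': stack = [-17, 266, 13, -5] (depth 4)
After 'push 2': stack = [-17, 266, 13, -5, 2] (depth 5)
After 'push 19': stack = [-17, 266, 13, -5, 2, 19] (depth 6)
After 'push -2': stack = [-17, 266, 13, -5, 2, 19, -2] (depth 7)
After 'push -9': stack = [-17, 266, 13, -5, 2, 19, -2, -9] (depth 8)
After 'dup': stack = [-17, 266, 13, -5, 2, 19, -2, -9, -9] (depth 9)
After 'lt': stack = [-17, 266, 13, -5, 2, 19, -2, 0] (depth 8)
After 'neg': stack = [-17, 266, 13, -5, 2, 19, -2, 0] (depth 8)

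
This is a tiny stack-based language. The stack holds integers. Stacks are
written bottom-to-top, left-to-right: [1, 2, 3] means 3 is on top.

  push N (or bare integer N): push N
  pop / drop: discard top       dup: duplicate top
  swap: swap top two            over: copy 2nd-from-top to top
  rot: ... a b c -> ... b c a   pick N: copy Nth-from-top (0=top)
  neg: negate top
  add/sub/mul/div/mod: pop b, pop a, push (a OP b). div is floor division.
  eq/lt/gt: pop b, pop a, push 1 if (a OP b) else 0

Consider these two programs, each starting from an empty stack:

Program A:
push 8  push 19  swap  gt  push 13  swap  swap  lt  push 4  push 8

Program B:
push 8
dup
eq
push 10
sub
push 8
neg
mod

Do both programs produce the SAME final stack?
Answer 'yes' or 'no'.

Answer: no

Derivation:
Program A trace:
  After 'push 8': [8]
  After 'push 19': [8, 19]
  After 'swap': [19, 8]
  After 'gt': [1]
  After 'push 13': [1, 13]
  After 'swap': [13, 1]
  After 'swap': [1, 13]
  After 'lt': [1]
  After 'push 4': [1, 4]
  After 'push 8': [1, 4, 8]
Program A final stack: [1, 4, 8]

Program B trace:
  After 'push 8': [8]
  After 'dup': [8, 8]
  After 'eq': [1]
  After 'push 10': [1, 10]
  After 'sub': [-9]
  After 'push 8': [-9, 8]
  After 'neg': [-9, -8]
  After 'mod': [-1]
Program B final stack: [-1]
Same: no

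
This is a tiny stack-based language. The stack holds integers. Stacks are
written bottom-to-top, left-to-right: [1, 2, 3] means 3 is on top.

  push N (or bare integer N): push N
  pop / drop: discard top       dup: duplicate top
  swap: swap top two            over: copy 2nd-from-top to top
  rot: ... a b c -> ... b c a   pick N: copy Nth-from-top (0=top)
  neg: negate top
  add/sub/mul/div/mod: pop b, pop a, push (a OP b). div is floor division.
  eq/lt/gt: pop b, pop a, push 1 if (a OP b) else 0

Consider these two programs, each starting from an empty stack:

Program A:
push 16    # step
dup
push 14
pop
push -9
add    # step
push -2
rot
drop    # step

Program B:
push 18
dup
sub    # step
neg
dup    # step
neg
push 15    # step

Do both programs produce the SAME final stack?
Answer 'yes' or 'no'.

Program A trace:
  After 'push 16': [16]
  After 'dup': [16, 16]
  After 'push 14': [16, 16, 14]
  After 'pop': [16, 16]
  After 'push -9': [16, 16, -9]
  After 'add': [16, 7]
  After 'push -2': [16, 7, -2]
  After 'rot': [7, -2, 16]
  After 'drop': [7, -2]
Program A final stack: [7, -2]

Program B trace:
  After 'push 18': [18]
  After 'dup': [18, 18]
  After 'sub': [0]
  After 'neg': [0]
  After 'dup': [0, 0]
  After 'neg': [0, 0]
  After 'push 15': [0, 0, 15]
Program B final stack: [0, 0, 15]
Same: no

Answer: no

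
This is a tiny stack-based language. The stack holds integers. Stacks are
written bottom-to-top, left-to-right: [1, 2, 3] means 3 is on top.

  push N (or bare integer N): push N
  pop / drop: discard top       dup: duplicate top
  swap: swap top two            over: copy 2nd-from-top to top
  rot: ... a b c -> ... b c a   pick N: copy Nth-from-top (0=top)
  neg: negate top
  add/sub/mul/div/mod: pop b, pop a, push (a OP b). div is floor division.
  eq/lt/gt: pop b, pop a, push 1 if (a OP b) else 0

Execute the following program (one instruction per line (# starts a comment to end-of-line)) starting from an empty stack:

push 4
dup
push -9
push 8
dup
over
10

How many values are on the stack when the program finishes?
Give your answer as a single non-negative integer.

Answer: 7

Derivation:
After 'push 4': stack = [4] (depth 1)
After 'dup': stack = [4, 4] (depth 2)
After 'push -9': stack = [4, 4, -9] (depth 3)
After 'push 8': stack = [4, 4, -9, 8] (depth 4)
After 'dup': stack = [4, 4, -9, 8, 8] (depth 5)
After 'over': stack = [4, 4, -9, 8, 8, 8] (depth 6)
After 'push 10': stack = [4, 4, -9, 8, 8, 8, 10] (depth 7)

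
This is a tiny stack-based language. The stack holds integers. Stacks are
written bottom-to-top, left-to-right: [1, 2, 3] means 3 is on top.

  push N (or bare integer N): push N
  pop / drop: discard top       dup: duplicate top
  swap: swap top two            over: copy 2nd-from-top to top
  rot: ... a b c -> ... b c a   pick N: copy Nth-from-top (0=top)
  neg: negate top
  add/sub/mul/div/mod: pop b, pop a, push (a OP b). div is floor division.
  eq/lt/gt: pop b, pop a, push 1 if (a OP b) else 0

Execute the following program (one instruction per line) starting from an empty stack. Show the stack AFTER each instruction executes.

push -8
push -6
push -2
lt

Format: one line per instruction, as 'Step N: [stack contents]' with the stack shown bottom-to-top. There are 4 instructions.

Step 1: [-8]
Step 2: [-8, -6]
Step 3: [-8, -6, -2]
Step 4: [-8, 1]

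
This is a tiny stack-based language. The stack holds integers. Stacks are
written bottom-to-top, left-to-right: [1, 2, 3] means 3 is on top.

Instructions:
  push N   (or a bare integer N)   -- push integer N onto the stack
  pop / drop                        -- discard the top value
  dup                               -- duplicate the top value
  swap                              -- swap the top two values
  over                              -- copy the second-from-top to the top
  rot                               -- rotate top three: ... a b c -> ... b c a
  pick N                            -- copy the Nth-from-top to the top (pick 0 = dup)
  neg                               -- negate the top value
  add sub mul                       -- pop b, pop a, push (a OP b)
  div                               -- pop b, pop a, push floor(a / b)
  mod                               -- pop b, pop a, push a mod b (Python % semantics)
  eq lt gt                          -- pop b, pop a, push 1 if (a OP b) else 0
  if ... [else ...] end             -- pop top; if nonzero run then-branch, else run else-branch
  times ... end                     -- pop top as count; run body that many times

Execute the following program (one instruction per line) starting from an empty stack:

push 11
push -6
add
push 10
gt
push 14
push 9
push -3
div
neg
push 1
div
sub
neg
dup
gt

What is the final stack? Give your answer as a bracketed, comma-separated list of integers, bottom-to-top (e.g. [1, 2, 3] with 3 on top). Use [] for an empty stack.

After 'push 11': [11]
After 'push -6': [11, -6]
After 'add': [5]
After 'push 10': [5, 10]
After 'gt': [0]
After 'push 14': [0, 14]
After 'push 9': [0, 14, 9]
After 'push -3': [0, 14, 9, -3]
After 'div': [0, 14, -3]
After 'neg': [0, 14, 3]
After 'push 1': [0, 14, 3, 1]
After 'div': [0, 14, 3]
After 'sub': [0, 11]
After 'neg': [0, -11]
After 'dup': [0, -11, -11]
After 'gt': [0, 0]

Answer: [0, 0]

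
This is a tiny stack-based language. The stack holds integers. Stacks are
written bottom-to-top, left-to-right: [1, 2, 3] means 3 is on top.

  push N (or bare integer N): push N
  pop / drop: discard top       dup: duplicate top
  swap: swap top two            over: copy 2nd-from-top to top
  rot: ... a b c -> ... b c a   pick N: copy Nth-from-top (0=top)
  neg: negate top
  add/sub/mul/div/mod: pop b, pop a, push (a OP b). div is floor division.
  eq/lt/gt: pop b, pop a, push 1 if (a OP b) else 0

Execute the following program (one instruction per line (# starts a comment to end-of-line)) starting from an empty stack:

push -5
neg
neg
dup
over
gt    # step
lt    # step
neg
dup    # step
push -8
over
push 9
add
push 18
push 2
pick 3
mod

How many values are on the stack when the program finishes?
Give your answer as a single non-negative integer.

Answer: 6

Derivation:
After 'push -5': stack = [-5] (depth 1)
After 'neg': stack = [5] (depth 1)
After 'neg': stack = [-5] (depth 1)
After 'dup': stack = [-5, -5] (depth 2)
After 'over': stack = [-5, -5, -5] (depth 3)
After 'gt': stack = [-5, 0] (depth 2)
After 'lt': stack = [1] (depth 1)
After 'neg': stack = [-1] (depth 1)
After 'dup': stack = [-1, -1] (depth 2)
After 'push -8': stack = [-1, -1, -8] (depth 3)
After 'over': stack = [-1, -1, -8, -1] (depth 4)
After 'push 9': stack = [-1, -1, -8, -1, 9] (depth 5)
After 'add': stack = [-1, -1, -8, 8] (depth 4)
After 'push 18': stack = [-1, -1, -8, 8, 18] (depth 5)
After 'push 2': stack = [-1, -1, -8, 8, 18, 2] (depth 6)
After 'pick 3': stack = [-1, -1, -8, 8, 18, 2, -8] (depth 7)
After 'mod': stack = [-1, -1, -8, 8, 18, -6] (depth 6)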